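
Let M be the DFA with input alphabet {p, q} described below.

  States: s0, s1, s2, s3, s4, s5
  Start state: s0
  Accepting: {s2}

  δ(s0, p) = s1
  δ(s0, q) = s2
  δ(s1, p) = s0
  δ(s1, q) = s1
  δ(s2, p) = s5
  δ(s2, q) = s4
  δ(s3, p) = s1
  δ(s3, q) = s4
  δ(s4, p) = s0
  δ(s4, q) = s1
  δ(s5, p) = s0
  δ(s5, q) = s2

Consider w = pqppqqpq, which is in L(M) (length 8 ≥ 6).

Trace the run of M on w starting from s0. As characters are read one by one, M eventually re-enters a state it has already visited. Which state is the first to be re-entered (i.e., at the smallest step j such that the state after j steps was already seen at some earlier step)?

State sequence: s0 -p-> s1 -q-> s1 -p-> s0 -p-> s1 -q-> s1 -q-> s1 -p-> s0 -q-> s2
First repeat at step 2: s1 was already visited.

The earliest repeat is at step j = 2: M is in s1, which it already visited at step i = 1.

s1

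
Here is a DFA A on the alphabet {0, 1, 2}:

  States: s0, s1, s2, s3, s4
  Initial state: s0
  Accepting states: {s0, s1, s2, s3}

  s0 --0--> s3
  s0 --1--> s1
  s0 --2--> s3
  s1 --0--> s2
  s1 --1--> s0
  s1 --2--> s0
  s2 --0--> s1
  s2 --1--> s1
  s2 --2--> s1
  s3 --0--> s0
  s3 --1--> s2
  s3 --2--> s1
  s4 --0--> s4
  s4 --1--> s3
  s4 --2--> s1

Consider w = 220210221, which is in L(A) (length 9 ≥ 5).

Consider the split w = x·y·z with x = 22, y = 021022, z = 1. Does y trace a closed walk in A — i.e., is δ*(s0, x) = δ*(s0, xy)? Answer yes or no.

Run of A on the first 8 characters of w = 2 2 0 2 1 0 2 2:
  step 0: s0  (start)
  step 1: s3  (read 2: s0→s3)
  step 2: s1  (read 2: s3→s1)
  step 3: s2  (read 0: s1→s2)
  step 4: s1  (read 2: s2→s1)
  step 5: s0  (read 1: s1→s0)
  step 6: s3  (read 0: s0→s3)
  step 7: s1  (read 2: s3→s1)
  step 8: s0  (read 2: s1→s0)

After x (step 2): s1. After xy (step 8): s0.
They differ (s1 ≠ s0), so y is not a cycle from the state after x; this split is not the one the pumping-lemma construction produces, and pumping y need not keep the string in L(A).

no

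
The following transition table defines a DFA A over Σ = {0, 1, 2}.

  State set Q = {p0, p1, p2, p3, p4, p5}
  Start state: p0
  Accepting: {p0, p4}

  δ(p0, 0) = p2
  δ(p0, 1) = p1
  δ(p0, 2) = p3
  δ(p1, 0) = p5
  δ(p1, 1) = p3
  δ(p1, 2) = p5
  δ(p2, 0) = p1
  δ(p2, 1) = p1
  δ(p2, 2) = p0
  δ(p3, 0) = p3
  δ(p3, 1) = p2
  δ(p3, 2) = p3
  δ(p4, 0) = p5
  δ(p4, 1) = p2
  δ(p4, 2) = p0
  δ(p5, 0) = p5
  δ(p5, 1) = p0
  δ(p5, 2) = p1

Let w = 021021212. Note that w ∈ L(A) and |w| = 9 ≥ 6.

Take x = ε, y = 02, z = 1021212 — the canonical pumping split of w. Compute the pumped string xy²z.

02021021212

xy^2z = ε·02·02·1021212 = 02021021212.
Reading y = 02 takes A from p0 back to p0, so after x·y·y the machine is still in p0, and z then leads to the accepting state p0. Hence 02021021212 ∈ L(A).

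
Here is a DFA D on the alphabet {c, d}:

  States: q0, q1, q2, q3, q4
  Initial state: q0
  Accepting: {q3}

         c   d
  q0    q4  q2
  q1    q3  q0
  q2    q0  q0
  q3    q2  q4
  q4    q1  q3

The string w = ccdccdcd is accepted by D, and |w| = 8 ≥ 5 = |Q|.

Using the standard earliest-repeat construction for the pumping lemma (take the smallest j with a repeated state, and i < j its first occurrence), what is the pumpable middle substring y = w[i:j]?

ccd

State sequence: q0 -c-> q4 -c-> q1 -d-> q0 -c-> q4 -c-> q1 -d-> q0 -c-> q4 -d-> q3
First repeat at step 3: q0 was already visited.

So i = 0, j = 3, giving x = w[0:0] = ε, y = w[0:3] = ccd, z = w[3:8] = ccdcd.
Check: |xy| = 3 ≤ 5 and |y| = 3 ≥ 1. Reading y takes D from q0 back to q0, so every xyⁱz is accepted.
The DFA has 5 states, so the proof of the pumping lemma guarantees a repeated state among the first 5+1 visited; the segment between the two visits is the pumpable y.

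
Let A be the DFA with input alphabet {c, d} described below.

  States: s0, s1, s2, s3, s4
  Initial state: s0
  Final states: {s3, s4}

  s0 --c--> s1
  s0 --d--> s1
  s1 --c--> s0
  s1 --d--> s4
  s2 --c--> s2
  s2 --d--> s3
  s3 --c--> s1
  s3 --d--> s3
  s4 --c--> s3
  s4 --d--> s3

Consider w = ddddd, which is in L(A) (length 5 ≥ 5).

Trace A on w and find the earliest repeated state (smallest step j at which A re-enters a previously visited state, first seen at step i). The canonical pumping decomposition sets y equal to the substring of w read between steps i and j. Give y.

d

Run of A on w = d d d d d:
  step 0: s0  (start)
  step 1: s1  (read d: s0→s1)
  step 2: s4  (read d: s1→s4)
  step 3: s3  (read d: s4→s3)
  step 4: s3  (read d: s3→s3)   ← first repeat (s3 seen earlier)
  step 5: s3  (read d: s3→s3)

So i = 3, j = 4, giving x = w[0:3] = ddd, y = w[3:4] = d, z = w[4:5] = d.
Check: |xy| = 4 ≤ 5 and |y| = 1 ≥ 1. Reading y takes A from s3 back to s3, so every xyⁱz is accepted.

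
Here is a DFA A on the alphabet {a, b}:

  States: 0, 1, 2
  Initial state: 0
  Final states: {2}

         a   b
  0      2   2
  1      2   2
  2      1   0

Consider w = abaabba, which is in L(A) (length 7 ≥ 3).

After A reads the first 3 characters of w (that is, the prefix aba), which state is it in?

2

Run of A on the first 3 characters of w = a b a:
  step 0: 0  (start)
  step 1: 2  (read a: 0→2)
  step 2: 0  (read b: 2→0)
  step 3: 2  (read a: 0→2)

After reading 3 characters, A is in state 2.
(This kind of state-tracing is the core of the pumping-lemma construction: with 3 states, pigeonhole forces a repeat within the first 3 steps.)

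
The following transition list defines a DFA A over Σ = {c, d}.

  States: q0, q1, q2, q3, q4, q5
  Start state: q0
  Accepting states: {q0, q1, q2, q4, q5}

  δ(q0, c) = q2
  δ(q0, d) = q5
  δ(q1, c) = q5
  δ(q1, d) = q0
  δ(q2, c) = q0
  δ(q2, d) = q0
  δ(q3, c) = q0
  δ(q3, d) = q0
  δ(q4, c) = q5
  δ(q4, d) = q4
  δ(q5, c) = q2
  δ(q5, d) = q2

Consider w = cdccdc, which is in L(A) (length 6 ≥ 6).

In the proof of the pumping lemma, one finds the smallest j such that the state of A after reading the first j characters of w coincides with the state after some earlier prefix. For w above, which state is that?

Run of A on w = c d c c d c:
  step 0: q0  (start)
  step 1: q2  (read c: q0→q2)
  step 2: q0  (read d: q2→q0)   ← first repeat (q0 seen earlier)
  step 3: q2  (read c: q0→q2)
  step 4: q0  (read c: q2→q0)
  step 5: q5  (read d: q0→q5)
  step 6: q2  (read c: q5→q2)

The earliest repeat is at step j = 2: A is in q0, which it already visited at step i = 0.
Pumping length from the standard proof: p = 6 (the number of states). The repeated state found above gives |xy| = j ≤ 6 and |y| = j − i ≥ 1.

q0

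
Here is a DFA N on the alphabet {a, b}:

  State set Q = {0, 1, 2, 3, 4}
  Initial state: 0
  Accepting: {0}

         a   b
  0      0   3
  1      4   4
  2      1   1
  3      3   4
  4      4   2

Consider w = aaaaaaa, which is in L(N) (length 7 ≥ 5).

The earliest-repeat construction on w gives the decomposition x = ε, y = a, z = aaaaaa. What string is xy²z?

xy^2z = ε·a·a·aaaaaa = aaaaaaaa.
Reading y = a takes N from 0 back to 0, so after x·y·y the machine is still in 0, and z then leads to the accepting state 0. Hence aaaaaaaa ∈ L(N).

aaaaaaaa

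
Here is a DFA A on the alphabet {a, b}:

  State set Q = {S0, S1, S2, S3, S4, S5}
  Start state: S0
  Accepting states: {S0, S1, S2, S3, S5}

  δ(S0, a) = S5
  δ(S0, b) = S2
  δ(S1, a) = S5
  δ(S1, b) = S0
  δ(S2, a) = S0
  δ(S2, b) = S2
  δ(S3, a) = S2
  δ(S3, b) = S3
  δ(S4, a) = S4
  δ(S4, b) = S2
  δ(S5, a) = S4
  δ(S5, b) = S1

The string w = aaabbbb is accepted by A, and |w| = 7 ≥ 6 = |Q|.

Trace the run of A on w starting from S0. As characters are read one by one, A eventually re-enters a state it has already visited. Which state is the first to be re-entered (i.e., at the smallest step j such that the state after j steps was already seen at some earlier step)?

Run of A on w = a a a b b b b:
  step 0: S0  (start)
  step 1: S5  (read a: S0→S5)
  step 2: S4  (read a: S5→S4)
  step 3: S4  (read a: S4→S4)   ← first repeat (S4 seen earlier)
  step 4: S2  (read b: S4→S2)
  step 5: S2  (read b: S2→S2)
  step 6: S2  (read b: S2→S2)
  step 7: S2  (read b: S2→S2)

The earliest repeat is at step j = 3: A is in S4, which it already visited at step i = 2.

S4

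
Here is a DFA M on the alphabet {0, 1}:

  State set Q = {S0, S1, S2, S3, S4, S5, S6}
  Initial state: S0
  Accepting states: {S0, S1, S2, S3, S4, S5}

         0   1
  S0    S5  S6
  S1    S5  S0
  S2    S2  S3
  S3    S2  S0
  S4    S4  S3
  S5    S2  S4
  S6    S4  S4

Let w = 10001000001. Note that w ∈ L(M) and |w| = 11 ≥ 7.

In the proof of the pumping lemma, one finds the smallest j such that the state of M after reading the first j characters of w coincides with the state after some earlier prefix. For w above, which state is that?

S4

Run of M on w = 1 0 0 0 1 0 0 0 0 0 1:
  step 0: S0  (start)
  step 1: S6  (read 1: S0→S6)
  step 2: S4  (read 0: S6→S4)
  step 3: S4  (read 0: S4→S4)   ← first repeat (S4 seen earlier)
  step 4: S4  (read 0: S4→S4)
  step 5: S3  (read 1: S4→S3)
  step 6: S2  (read 0: S3→S2)
  step 7: S2  (read 0: S2→S2)
  step 8: S2  (read 0: S2→S2)
  step 9: S2  (read 0: S2→S2)
  step 10: S2  (read 0: S2→S2)
  step 11: S3  (read 1: S2→S3)

The earliest repeat is at step j = 3: M is in S4, which it already visited at step i = 2.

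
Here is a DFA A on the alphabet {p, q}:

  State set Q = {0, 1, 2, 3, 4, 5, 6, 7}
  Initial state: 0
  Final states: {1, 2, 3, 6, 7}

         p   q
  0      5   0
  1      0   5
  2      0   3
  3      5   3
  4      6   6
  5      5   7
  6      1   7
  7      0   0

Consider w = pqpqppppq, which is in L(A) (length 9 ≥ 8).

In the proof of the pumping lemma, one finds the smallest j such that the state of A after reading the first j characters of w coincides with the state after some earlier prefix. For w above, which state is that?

State sequence: 0 -p-> 5 -q-> 7 -p-> 0 -q-> 0 -p-> 5 -p-> 5 -p-> 5 -p-> 5 -q-> 7
First repeat at step 3: 0 was already visited.

The earliest repeat is at step j = 3: A is in 0, which it already visited at step i = 0.
Pumping length from the standard proof: p = 8 (the number of states). The repeated state found above gives |xy| = j ≤ 8 and |y| = j − i ≥ 1.

0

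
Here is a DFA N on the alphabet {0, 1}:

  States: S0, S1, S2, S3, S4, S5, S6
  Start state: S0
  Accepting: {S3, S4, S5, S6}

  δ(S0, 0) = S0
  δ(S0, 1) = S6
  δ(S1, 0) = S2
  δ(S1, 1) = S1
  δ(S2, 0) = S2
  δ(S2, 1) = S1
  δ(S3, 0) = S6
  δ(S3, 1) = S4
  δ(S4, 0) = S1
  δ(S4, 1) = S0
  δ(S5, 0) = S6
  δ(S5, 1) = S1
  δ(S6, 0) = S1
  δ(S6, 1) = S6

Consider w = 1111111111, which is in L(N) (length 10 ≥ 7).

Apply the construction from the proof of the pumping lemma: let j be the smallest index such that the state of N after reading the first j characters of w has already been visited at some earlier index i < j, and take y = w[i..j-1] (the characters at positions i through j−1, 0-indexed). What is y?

1

Run of N on w = 1 1 1 1 1 1 1 1 1 1:
  step 0: S0  (start)
  step 1: S6  (read 1: S0→S6)
  step 2: S6  (read 1: S6→S6)   ← first repeat (S6 seen earlier)
  step 3: S6  (read 1: S6→S6)
  step 4: S6  (read 1: S6→S6)
  step 5: S6  (read 1: S6→S6)
  step 6: S6  (read 1: S6→S6)
  step 7: S6  (read 1: S6→S6)
  step 8: S6  (read 1: S6→S6)
  step 9: S6  (read 1: S6→S6)
  step 10: S6  (read 1: S6→S6)

So i = 1, j = 2, giving x = w[0:1] = 1, y = w[1:2] = 1, z = w[2:10] = 11111111.
Check: |xy| = 2 ≤ 7 and |y| = 1 ≥ 1. Reading y takes N from S6 back to S6, so every xyⁱz is accepted.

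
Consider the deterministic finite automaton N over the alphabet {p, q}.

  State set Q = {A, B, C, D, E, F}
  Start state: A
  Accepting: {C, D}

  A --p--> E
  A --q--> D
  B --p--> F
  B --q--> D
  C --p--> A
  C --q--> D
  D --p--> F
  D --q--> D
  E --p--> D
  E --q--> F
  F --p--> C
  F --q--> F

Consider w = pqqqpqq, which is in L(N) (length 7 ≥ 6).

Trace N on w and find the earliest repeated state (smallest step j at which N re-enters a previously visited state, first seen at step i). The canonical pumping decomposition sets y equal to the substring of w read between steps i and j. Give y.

q

State sequence: A -p-> E -q-> F -q-> F -q-> F -p-> C -q-> D -q-> D
First repeat at step 3: F was already visited.

So i = 2, j = 3, giving x = w[0:2] = pq, y = w[2:3] = q, z = w[3:7] = qpqq.
Check: |xy| = 3 ≤ 6 and |y| = 1 ≥ 1. Reading y takes N from F back to F, so every xyⁱz is accepted.
With |Q| = 6, pigeonhole forces a state repeat no later than step 6; the substring read between the first and second visits to that state can be pumped.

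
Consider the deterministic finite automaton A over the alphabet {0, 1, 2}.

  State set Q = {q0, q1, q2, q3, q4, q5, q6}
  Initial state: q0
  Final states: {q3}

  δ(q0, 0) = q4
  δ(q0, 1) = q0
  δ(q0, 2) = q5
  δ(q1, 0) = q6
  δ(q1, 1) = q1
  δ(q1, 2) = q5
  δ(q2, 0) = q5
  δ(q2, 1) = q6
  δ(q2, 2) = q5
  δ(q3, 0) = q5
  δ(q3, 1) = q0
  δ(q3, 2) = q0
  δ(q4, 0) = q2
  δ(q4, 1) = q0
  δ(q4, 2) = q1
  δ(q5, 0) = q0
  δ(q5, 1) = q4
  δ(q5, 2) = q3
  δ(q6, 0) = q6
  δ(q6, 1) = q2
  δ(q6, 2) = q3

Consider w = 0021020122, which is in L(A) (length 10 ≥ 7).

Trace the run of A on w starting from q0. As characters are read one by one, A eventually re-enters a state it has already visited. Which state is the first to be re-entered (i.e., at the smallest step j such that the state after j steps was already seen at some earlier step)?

State sequence: q0 -0-> q4 -0-> q2 -2-> q5 -1-> q4 -0-> q2 -2-> q5 -0-> q0 -1-> q0 -2-> q5 -2-> q3
First repeat at step 4: q4 was already visited.

The earliest repeat is at step j = 4: A is in q4, which it already visited at step i = 1.
The DFA has 7 states, so the proof of the pumping lemma guarantees a repeated state among the first 7+1 visited; the segment between the two visits is the pumpable y.

q4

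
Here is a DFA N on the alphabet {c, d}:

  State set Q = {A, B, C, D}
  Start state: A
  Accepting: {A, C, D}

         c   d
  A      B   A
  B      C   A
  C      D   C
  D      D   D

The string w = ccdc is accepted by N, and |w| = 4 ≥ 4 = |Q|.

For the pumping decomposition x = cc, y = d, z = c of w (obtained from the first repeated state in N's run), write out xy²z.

xy^2z = cc·d·d·c = ccddc.
Reading y = d takes N from C back to C, so after x·y·y the machine is still in C, and z then leads to the accepting state D. Hence ccddc ∈ L(N).

ccddc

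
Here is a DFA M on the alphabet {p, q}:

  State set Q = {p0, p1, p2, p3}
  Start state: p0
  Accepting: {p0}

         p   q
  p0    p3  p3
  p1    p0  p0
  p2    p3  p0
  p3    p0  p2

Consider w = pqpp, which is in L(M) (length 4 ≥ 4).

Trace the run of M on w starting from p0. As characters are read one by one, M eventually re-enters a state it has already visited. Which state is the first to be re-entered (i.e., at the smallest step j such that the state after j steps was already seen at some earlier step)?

p3

State sequence: p0 -p-> p3 -q-> p2 -p-> p3 -p-> p0
First repeat at step 3: p3 was already visited.

The earliest repeat is at step j = 3: M is in p3, which it already visited at step i = 1.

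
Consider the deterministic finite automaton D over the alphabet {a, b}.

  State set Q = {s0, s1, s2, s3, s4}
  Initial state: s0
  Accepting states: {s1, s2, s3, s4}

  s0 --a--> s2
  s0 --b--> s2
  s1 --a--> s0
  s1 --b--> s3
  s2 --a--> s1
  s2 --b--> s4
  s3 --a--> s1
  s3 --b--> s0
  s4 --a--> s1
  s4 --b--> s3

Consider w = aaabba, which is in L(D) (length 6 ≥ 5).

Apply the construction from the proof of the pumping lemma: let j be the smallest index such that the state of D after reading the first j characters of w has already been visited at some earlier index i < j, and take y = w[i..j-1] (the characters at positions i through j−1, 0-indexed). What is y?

aaa

Run of D on w = a a a b b a:
  step 0: s0  (start)
  step 1: s2  (read a: s0→s2)
  step 2: s1  (read a: s2→s1)
  step 3: s0  (read a: s1→s0)   ← first repeat (s0 seen earlier)
  step 4: s2  (read b: s0→s2)
  step 5: s4  (read b: s2→s4)
  step 6: s1  (read a: s4→s1)

So i = 0, j = 3, giving x = w[0:0] = ε, y = w[0:3] = aaa, z = w[3:6] = bba.
Check: |xy| = 3 ≤ 5 and |y| = 3 ≥ 1. Reading y takes D from s0 back to s0, so every xyⁱz is accepted.
Pumping length from the standard proof: p = 5 (the number of states). The repeated state found above gives |xy| = j ≤ 5 and |y| = j − i ≥ 1.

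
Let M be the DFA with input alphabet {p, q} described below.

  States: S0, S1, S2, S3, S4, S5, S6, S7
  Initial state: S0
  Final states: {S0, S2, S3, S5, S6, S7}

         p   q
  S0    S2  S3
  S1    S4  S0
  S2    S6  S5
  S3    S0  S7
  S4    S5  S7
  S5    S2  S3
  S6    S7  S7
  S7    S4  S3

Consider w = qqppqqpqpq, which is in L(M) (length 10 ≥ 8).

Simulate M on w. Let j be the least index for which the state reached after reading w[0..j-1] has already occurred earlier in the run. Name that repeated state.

Run of M on w = q q p p q q p q p q:
  step 0: S0  (start)
  step 1: S3  (read q: S0→S3)
  step 2: S7  (read q: S3→S7)
  step 3: S4  (read p: S7→S4)
  step 4: S5  (read p: S4→S5)
  step 5: S3  (read q: S5→S3)   ← first repeat (S3 seen earlier)
  step 6: S7  (read q: S3→S7)
  step 7: S4  (read p: S7→S4)
  step 8: S7  (read q: S4→S7)
  step 9: S4  (read p: S7→S4)
  step 10: S7  (read q: S4→S7)

The earliest repeat is at step j = 5: M is in S3, which it already visited at step i = 1.
Pumping length from the standard proof: p = 8 (the number of states). The repeated state found above gives |xy| = j ≤ 8 and |y| = j − i ≥ 1.

S3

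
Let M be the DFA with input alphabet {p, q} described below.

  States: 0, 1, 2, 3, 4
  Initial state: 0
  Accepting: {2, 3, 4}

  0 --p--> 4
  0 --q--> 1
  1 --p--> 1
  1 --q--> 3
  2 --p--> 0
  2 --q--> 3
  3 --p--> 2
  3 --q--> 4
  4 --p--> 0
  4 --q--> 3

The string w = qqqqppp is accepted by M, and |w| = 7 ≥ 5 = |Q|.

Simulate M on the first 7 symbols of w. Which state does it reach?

4

State sequence: 0 -q-> 1 -q-> 3 -q-> 4 -q-> 3 -p-> 2 -p-> 0 -p-> 4

After reading 7 characters, M is in state 4.
(This kind of state-tracing is the core of the pumping-lemma construction: with 5 states, pigeonhole forces a repeat within the first 5 steps.)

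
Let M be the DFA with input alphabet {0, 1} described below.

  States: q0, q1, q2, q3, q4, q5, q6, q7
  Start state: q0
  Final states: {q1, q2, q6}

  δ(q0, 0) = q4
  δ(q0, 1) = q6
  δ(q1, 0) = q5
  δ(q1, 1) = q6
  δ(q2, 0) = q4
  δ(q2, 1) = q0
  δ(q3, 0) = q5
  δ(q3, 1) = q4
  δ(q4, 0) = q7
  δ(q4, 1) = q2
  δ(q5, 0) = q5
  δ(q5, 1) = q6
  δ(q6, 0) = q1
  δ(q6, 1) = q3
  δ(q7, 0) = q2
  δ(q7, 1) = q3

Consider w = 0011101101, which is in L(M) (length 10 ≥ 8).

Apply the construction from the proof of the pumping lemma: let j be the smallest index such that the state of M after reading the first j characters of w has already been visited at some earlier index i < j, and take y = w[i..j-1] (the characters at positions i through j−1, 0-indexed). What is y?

State sequence: q0 -0-> q4 -0-> q7 -1-> q3 -1-> q4 -1-> q2 -0-> q4 -1-> q2 -1-> q0 -0-> q4 -1-> q2
First repeat at step 4: q4 was already visited.

So i = 1, j = 4, giving x = w[0:1] = 0, y = w[1:4] = 011, z = w[4:10] = 101101.
Check: |xy| = 4 ≤ 8 and |y| = 3 ≥ 1. Reading y takes M from q4 back to q4, so every xyⁱz is accepted.
The DFA has 8 states, so the proof of the pumping lemma guarantees a repeated state among the first 8+1 visited; the segment between the two visits is the pumpable y.

011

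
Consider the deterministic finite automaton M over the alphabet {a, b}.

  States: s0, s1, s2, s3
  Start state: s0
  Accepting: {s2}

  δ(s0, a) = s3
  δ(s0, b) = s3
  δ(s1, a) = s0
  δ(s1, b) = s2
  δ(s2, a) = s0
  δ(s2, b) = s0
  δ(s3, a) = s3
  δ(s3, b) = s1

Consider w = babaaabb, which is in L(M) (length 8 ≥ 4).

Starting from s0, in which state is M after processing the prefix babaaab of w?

State sequence: s0 -b-> s3 -a-> s3 -b-> s1 -a-> s0 -a-> s3 -a-> s3 -b-> s1

After reading 7 characters, M is in state s1.

s1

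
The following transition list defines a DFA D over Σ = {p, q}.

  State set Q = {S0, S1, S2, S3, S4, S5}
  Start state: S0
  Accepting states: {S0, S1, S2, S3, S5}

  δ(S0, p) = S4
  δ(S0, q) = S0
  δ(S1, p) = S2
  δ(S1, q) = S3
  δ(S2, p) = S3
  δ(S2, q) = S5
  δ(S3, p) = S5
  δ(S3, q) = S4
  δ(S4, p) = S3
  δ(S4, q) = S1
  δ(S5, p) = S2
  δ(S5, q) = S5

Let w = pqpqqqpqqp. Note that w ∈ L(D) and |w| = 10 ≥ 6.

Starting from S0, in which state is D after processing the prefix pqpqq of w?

S5

Run of D on the first 5 characters of w = p q p q q:
  step 0: S0  (start)
  step 1: S4  (read p: S0→S4)
  step 2: S1  (read q: S4→S1)
  step 3: S2  (read p: S1→S2)
  step 4: S5  (read q: S2→S5)
  step 5: S5  (read q: S5→S5)

After reading 5 characters, D is in state S5.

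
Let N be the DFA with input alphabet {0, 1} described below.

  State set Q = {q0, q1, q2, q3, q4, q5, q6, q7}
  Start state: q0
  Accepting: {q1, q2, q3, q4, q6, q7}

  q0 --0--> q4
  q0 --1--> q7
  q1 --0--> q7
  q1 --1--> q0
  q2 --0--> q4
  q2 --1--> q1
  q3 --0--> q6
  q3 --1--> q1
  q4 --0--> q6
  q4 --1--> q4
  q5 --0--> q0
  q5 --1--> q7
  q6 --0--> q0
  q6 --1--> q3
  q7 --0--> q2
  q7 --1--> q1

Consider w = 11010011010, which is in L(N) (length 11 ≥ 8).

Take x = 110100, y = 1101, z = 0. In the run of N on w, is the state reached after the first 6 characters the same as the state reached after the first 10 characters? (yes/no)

no

Run of N on the first 10 characters of w = 1 1 0 1 0 0 1 1 0 1:
  step 0: q0  (start)
  step 1: q7  (read 1: q0→q7)
  step 2: q1  (read 1: q7→q1)
  step 3: q7  (read 0: q1→q7)
  step 4: q1  (read 1: q7→q1)
  step 5: q7  (read 0: q1→q7)
  step 6: q2  (read 0: q7→q2)
  step 7: q1  (read 1: q2→q1)
  step 8: q0  (read 1: q1→q0)
  step 9: q4  (read 0: q0→q4)
  step 10: q4  (read 1: q4→q4)

After x (step 6): q2. After xy (step 10): q4.
They differ (q2 ≠ q4), so y is not a cycle from the state after x; this split is not the one the pumping-lemma construction produces, and pumping y need not keep the string in L(N).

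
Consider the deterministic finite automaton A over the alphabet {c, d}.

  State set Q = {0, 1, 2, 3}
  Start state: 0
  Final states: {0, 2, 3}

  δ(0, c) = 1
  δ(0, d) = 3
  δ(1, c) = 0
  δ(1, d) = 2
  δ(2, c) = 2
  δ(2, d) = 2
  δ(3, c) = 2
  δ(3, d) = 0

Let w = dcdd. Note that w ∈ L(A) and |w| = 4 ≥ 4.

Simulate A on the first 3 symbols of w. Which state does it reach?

2

State sequence: 0 -d-> 3 -c-> 2 -d-> 2

After reading 3 characters, A is in state 2.
(This kind of state-tracing is the core of the pumping-lemma construction: with 4 states, pigeonhole forces a repeat within the first 4 steps.)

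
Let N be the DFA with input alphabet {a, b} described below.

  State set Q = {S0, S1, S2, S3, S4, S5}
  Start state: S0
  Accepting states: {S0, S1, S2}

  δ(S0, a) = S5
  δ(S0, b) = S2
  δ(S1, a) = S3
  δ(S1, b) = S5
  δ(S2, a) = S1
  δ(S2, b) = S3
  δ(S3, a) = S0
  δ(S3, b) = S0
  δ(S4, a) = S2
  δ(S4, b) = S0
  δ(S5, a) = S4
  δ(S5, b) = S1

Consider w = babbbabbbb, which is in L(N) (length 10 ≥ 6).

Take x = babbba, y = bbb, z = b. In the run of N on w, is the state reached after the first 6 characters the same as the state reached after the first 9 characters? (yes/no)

no

State sequence: S0 -b-> S2 -a-> S1 -b-> S5 -b-> S1 -b-> S5 -a-> S4 -b-> S0 -b-> S2 -b-> S3

After x (step 6): S4. After xy (step 9): S3.
They differ (S4 ≠ S3), so y is not a cycle from the state after x; this split is not the one the pumping-lemma construction produces, and pumping y need not keep the string in L(N).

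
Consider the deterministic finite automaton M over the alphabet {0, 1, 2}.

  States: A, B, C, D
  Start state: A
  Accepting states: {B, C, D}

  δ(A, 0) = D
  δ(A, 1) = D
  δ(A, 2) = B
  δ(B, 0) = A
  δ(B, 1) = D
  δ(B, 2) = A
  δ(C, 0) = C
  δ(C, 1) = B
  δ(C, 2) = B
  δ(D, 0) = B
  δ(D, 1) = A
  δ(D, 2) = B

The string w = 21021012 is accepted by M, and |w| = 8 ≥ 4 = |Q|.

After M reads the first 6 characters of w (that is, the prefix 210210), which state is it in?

Run of M on the first 6 characters of w = 2 1 0 2 1 0:
  step 0: A  (start)
  step 1: B  (read 2: A→B)
  step 2: D  (read 1: B→D)
  step 3: B  (read 0: D→B)
  step 4: A  (read 2: B→A)
  step 5: D  (read 1: A→D)
  step 6: B  (read 0: D→B)

After reading 6 characters, M is in state B.
(This kind of state-tracing is the core of the pumping-lemma construction: with 4 states, pigeonhole forces a repeat within the first 4 steps.)

B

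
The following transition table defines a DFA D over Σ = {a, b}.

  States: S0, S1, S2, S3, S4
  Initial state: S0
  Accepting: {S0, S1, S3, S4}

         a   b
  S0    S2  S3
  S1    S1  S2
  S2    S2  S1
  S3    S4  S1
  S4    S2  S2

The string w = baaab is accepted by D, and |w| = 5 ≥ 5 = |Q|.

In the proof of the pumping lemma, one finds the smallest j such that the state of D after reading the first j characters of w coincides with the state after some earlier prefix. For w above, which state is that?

State sequence: S0 -b-> S3 -a-> S4 -a-> S2 -a-> S2 -b-> S1
First repeat at step 4: S2 was already visited.

The earliest repeat is at step j = 4: D is in S2, which it already visited at step i = 3.
With |Q| = 5, pigeonhole forces a state repeat no later than step 5; the substring read between the first and second visits to that state can be pumped.

S2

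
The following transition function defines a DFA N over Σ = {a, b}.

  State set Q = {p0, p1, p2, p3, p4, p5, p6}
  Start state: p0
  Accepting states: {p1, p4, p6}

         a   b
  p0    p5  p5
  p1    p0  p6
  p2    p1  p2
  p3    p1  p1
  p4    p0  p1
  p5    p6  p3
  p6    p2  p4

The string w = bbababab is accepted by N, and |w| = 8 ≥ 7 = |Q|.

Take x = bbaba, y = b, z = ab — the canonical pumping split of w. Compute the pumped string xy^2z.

bbababbab

xy^2z = bbaba·b·b·ab = bbababbab.
Reading y = b takes N from p2 back to p2, so after x·y·y the machine is still in p2, and z then leads to the accepting state p6. Hence bbababbab ∈ L(N).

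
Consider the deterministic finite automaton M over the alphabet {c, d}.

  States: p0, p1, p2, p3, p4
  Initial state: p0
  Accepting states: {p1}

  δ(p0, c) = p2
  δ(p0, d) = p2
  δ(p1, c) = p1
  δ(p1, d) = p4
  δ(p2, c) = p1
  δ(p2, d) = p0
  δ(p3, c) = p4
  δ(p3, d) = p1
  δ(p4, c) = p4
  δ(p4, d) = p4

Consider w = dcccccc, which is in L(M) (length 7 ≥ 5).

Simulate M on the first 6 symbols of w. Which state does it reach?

Run of M on the first 6 characters of w = d c c c c c:
  step 0: p0  (start)
  step 1: p2  (read d: p0→p2)
  step 2: p1  (read c: p2→p1)
  step 3: p1  (read c: p1→p1)
  step 4: p1  (read c: p1→p1)
  step 5: p1  (read c: p1→p1)
  step 6: p1  (read c: p1→p1)

After reading 6 characters, M is in state p1.

p1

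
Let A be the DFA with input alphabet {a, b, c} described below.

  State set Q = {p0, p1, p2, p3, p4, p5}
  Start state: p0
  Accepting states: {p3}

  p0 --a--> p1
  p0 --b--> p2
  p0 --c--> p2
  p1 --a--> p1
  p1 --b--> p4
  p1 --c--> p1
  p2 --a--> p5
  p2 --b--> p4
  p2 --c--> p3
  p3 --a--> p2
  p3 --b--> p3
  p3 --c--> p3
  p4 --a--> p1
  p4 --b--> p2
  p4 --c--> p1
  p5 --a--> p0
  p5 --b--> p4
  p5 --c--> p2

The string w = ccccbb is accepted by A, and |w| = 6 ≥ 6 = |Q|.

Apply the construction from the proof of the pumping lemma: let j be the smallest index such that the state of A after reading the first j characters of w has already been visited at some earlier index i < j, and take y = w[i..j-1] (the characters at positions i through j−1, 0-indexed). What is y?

Run of A on w = c c c c b b:
  step 0: p0  (start)
  step 1: p2  (read c: p0→p2)
  step 2: p3  (read c: p2→p3)
  step 3: p3  (read c: p3→p3)   ← first repeat (p3 seen earlier)
  step 4: p3  (read c: p3→p3)
  step 5: p3  (read b: p3→p3)
  step 6: p3  (read b: p3→p3)

So i = 2, j = 3, giving x = w[0:2] = cc, y = w[2:3] = c, z = w[3:6] = cbb.
Check: |xy| = 3 ≤ 6 and |y| = 1 ≥ 1. Reading y takes A from p3 back to p3, so every xyⁱz is accepted.
Pumping length from the standard proof: p = 6 (the number of states). The repeated state found above gives |xy| = j ≤ 6 and |y| = j − i ≥ 1.

c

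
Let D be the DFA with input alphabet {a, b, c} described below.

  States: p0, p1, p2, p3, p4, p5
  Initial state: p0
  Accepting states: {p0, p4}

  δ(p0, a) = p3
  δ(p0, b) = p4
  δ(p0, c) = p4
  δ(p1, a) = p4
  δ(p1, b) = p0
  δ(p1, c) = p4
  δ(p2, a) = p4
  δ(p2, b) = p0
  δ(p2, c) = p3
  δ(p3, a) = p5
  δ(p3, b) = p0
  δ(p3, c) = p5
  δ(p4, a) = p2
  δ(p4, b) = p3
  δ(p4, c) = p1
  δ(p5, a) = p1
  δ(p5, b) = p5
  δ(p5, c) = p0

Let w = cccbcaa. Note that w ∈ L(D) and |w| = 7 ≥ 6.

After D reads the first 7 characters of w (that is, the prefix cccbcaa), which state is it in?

State sequence: p0 -c-> p4 -c-> p1 -c-> p4 -b-> p3 -c-> p5 -a-> p1 -a-> p4

After reading 7 characters, D is in state p4.

p4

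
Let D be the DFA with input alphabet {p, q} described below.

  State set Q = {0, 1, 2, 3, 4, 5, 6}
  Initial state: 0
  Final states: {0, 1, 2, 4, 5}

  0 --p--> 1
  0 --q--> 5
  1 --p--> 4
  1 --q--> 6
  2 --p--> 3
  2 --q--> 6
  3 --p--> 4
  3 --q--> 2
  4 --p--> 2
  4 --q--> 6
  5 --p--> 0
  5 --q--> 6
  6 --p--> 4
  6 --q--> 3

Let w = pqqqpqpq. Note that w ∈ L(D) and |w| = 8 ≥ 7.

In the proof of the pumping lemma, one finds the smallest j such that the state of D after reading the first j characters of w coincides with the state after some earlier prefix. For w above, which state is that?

3

State sequence: 0 -p-> 1 -q-> 6 -q-> 3 -q-> 2 -p-> 3 -q-> 2 -p-> 3 -q-> 2
First repeat at step 5: 3 was already visited.

The earliest repeat is at step j = 5: D is in 3, which it already visited at step i = 3.
Pumping length from the standard proof: p = 7 (the number of states). The repeated state found above gives |xy| = j ≤ 7 and |y| = j − i ≥ 1.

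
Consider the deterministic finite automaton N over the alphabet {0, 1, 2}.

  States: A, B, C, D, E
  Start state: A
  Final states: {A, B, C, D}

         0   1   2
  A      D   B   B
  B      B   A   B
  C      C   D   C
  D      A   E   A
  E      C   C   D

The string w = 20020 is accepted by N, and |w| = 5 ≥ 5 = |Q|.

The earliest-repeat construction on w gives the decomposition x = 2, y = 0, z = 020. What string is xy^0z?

2020

xy⁰z = xz = 2·020 = 2020.
Reading y = 0 takes N from B back to B, so after x the machine is still in B, and z then leads to the accepting state B. Hence 2020 ∈ L(N).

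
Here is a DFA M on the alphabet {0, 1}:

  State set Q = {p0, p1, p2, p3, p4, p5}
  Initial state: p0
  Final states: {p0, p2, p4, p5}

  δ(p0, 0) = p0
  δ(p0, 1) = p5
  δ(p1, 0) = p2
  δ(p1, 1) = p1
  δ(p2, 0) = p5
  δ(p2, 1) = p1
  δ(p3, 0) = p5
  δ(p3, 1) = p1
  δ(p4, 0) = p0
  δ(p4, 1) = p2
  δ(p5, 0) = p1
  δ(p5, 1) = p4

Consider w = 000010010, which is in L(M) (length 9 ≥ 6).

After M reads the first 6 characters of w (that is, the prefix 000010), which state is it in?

p1

State sequence: p0 -0-> p0 -0-> p0 -0-> p0 -0-> p0 -1-> p5 -0-> p1

After reading 6 characters, M is in state p1.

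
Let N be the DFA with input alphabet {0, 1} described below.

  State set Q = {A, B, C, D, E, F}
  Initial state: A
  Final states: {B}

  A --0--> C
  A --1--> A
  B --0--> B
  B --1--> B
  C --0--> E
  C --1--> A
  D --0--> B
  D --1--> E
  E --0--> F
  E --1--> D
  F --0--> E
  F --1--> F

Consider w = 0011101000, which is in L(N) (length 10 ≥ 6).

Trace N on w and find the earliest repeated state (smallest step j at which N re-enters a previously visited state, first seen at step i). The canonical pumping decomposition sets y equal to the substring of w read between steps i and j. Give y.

11

State sequence: A -0-> C -0-> E -1-> D -1-> E -1-> D -0-> B -1-> B -0-> B -0-> B -0-> B
First repeat at step 4: E was already visited.

So i = 2, j = 4, giving x = w[0:2] = 00, y = w[2:4] = 11, z = w[4:10] = 101000.
Check: |xy| = 4 ≤ 6 and |y| = 2 ≥ 1. Reading y takes N from E back to E, so every xyⁱz is accepted.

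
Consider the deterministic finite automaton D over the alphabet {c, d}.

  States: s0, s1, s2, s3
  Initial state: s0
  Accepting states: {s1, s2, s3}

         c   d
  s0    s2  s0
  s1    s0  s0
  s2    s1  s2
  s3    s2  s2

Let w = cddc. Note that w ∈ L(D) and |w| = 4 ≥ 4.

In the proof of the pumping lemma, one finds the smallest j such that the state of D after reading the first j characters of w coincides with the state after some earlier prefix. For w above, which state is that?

s2

Run of D on w = c d d c:
  step 0: s0  (start)
  step 1: s2  (read c: s0→s2)
  step 2: s2  (read d: s2→s2)   ← first repeat (s2 seen earlier)
  step 3: s2  (read d: s2→s2)
  step 4: s1  (read c: s2→s1)

The earliest repeat is at step j = 2: D is in s2, which it already visited at step i = 1.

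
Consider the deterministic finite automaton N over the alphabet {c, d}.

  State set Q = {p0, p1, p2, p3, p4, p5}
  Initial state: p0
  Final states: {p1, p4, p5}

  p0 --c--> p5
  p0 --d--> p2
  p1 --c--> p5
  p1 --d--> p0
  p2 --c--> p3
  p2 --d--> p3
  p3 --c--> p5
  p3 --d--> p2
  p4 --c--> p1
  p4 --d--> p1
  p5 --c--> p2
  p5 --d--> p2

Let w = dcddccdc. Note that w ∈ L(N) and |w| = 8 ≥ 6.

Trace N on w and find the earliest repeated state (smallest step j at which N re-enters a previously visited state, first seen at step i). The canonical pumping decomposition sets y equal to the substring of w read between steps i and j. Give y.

State sequence: p0 -d-> p2 -c-> p3 -d-> p2 -d-> p3 -c-> p5 -c-> p2 -d-> p3 -c-> p5
First repeat at step 3: p2 was already visited.

So i = 1, j = 3, giving x = w[0:1] = d, y = w[1:3] = cd, z = w[3:8] = dccdc.
Check: |xy| = 3 ≤ 6 and |y| = 2 ≥ 1. Reading y takes N from p2 back to p2, so every xyⁱz is accepted.
The DFA has 6 states, so the proof of the pumping lemma guarantees a repeated state among the first 6+1 visited; the segment between the two visits is the pumpable y.

cd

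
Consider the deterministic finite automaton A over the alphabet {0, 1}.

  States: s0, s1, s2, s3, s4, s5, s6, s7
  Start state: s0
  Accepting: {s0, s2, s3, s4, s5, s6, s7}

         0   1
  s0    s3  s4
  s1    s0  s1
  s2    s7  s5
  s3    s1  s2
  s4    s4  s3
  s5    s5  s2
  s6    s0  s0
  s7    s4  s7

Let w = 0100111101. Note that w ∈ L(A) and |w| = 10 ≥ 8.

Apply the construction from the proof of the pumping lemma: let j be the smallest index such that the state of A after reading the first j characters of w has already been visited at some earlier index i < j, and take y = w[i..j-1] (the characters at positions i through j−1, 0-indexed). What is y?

State sequence: s0 -0-> s3 -1-> s2 -0-> s7 -0-> s4 -1-> s3 -1-> s2 -1-> s5 -1-> s2 -0-> s7 -1-> s7
First repeat at step 5: s3 was already visited.

So i = 1, j = 5, giving x = w[0:1] = 0, y = w[1:5] = 1001, z = w[5:10] = 11101.
Check: |xy| = 5 ≤ 8 and |y| = 4 ≥ 1. Reading y takes A from s3 back to s3, so every xyⁱz is accepted.
With |Q| = 8, pigeonhole forces a state repeat no later than step 8; the substring read between the first and second visits to that state can be pumped.

1001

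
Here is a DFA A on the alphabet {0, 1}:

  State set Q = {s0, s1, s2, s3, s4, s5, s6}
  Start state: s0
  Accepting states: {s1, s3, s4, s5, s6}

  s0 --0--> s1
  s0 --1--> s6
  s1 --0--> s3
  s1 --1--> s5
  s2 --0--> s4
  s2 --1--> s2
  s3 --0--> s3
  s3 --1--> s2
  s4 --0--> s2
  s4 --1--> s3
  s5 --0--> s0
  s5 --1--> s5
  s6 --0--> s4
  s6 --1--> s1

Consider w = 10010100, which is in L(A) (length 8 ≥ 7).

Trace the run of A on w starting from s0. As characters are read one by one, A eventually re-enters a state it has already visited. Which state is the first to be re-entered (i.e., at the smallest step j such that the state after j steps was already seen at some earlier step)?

Run of A on w = 1 0 0 1 0 1 0 0:
  step 0: s0  (start)
  step 1: s6  (read 1: s0→s6)
  step 2: s4  (read 0: s6→s4)
  step 3: s2  (read 0: s4→s2)
  step 4: s2  (read 1: s2→s2)   ← first repeat (s2 seen earlier)
  step 5: s4  (read 0: s2→s4)
  step 6: s3  (read 1: s4→s3)
  step 7: s3  (read 0: s3→s3)
  step 8: s3  (read 0: s3→s3)

The earliest repeat is at step j = 4: A is in s2, which it already visited at step i = 3.
The DFA has 7 states, so the proof of the pumping lemma guarantees a repeated state among the first 7+1 visited; the segment between the two visits is the pumpable y.

s2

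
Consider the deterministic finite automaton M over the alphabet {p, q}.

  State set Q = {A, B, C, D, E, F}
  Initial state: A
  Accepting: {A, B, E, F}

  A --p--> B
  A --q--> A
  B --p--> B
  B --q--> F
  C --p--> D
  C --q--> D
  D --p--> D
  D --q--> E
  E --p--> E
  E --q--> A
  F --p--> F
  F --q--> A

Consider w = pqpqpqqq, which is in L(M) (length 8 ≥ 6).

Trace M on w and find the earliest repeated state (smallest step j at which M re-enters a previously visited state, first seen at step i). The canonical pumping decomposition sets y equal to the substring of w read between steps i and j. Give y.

State sequence: A -p-> B -q-> F -p-> F -q-> A -p-> B -q-> F -q-> A -q-> A
First repeat at step 3: F was already visited.

So i = 2, j = 3, giving x = w[0:2] = pq, y = w[2:3] = p, z = w[3:8] = qpqqq.
Check: |xy| = 3 ≤ 6 and |y| = 1 ≥ 1. Reading y takes M from F back to F, so every xyⁱz is accepted.
Pumping length from the standard proof: p = 6 (the number of states). The repeated state found above gives |xy| = j ≤ 6 and |y| = j − i ≥ 1.

p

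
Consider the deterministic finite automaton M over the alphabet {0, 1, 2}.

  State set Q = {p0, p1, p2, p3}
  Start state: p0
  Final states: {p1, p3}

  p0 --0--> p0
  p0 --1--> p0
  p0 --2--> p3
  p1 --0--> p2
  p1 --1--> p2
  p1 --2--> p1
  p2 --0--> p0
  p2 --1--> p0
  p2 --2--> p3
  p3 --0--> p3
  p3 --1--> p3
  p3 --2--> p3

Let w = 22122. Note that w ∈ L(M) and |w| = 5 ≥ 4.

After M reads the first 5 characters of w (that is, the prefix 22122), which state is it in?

p3

State sequence: p0 -2-> p3 -2-> p3 -1-> p3 -2-> p3 -2-> p3

After reading 5 characters, M is in state p3.
(This kind of state-tracing is the core of the pumping-lemma construction: with 4 states, pigeonhole forces a repeat within the first 4 steps.)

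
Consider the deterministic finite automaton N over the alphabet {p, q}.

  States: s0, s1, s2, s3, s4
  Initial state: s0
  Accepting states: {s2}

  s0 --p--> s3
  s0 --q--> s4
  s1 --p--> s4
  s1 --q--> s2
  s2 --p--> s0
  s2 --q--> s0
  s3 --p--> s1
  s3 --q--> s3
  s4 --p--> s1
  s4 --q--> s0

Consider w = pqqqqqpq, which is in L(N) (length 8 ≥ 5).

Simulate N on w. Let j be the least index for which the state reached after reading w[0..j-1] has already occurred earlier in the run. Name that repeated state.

s3

State sequence: s0 -p-> s3 -q-> s3 -q-> s3 -q-> s3 -q-> s3 -q-> s3 -p-> s1 -q-> s2
First repeat at step 2: s3 was already visited.

The earliest repeat is at step j = 2: N is in s3, which it already visited at step i = 1.
With |Q| = 5, pigeonhole forces a state repeat no later than step 5; the substring read between the first and second visits to that state can be pumped.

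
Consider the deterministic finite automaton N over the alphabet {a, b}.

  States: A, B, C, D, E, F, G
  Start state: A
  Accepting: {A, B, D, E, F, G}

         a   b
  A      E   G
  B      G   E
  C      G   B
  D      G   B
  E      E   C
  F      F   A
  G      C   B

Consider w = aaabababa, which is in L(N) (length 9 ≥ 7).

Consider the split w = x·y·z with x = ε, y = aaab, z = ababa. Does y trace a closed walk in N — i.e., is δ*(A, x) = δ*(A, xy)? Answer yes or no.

State sequence: A -a-> E -a-> E -a-> E -b-> C

After x (step 0): A. After xy (step 4): C.
They differ (A ≠ C), so y is not a cycle from the state after x; this split is not the one the pumping-lemma construction produces, and pumping y need not keep the string in L(N).

no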